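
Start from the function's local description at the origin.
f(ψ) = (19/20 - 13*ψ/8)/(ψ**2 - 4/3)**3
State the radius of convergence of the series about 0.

Denominator factor (ψ**2 - 4/3)^3: discriminant 16/3, real irrational roots (2/3)*sqrt(3) and -(2/3)*sqrt(3); poles of order 3, moduli (2/3)*sqrt(3) and (2/3)*sqrt(3).
The radius of convergence is the smallest modulus among the singular points: (2/3)*sqrt(3).

The radius of convergence is (2/3)*sqrt(3).


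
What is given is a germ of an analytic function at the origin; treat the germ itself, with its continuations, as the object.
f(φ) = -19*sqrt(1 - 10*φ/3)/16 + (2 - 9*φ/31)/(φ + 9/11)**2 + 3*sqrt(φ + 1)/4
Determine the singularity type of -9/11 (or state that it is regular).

The point is a pole of order 2.

The denominator factor φ + 9/11 vanishes at -9/11 and appears to the power 2; the numerator there equals 763/341, nonzero, and no other factor vanishes.
The branch terms are analytic at this point.
Hence a pole whose order is the multiplicity, 2.


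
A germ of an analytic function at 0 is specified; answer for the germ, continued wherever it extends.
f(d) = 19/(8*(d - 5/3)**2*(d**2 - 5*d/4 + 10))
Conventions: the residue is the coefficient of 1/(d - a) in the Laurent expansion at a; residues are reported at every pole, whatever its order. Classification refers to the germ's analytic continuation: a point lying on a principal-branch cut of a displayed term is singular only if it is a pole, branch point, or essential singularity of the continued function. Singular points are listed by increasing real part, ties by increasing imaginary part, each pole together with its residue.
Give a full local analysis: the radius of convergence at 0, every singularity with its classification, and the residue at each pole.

Denominator factor (d**2 - 5*d/4 + 10): discriminant -615/16, complex-conjugate roots (5/8) + ((1/8)*sqrt(615))*i and (5/8) - ((1/8)*sqrt(615))*i; poles of order 1, moduli sqrt(10) and sqrt(10).
Denominator factor (d - 5/3)^2: pole of order 2 at 5/3, modulus 5/3.
The radius of convergence is the smallest modulus among the singular points: 5/3.
The factor d**2 - 5*d/4 + 10 splits as (d - a)(d - a') with a = (5/8) - ((1/8)*sqrt(615))*i, a' = (5/8) + ((1/8)*sqrt(615))*i. At the order-1 pole a set g(d) = (d - a)*f(d) = [19/(8*(d - 5/3)**2)] / (d - a').
Simple pole: residue = g(a) at a = (5/8) - ((1/8)*sqrt(615))*i, which is (513/23716) - ((27987/24308900)*sqrt(615))*i.
The factor d**2 - 5*d/4 + 10 splits as (d - a)(d - a') with a = (5/8) + ((1/8)*sqrt(615))*i, a' = (5/8) - ((1/8)*sqrt(615))*i. At the order-1 pole a set g(d) = (d - a)*f(d) = [19/(8*(d - 5/3)**2)] / (d - a').
Simple pole: residue = g(a) at a = (5/8) + ((1/8)*sqrt(615))*i, which is (513/23716) + ((27987/24308900)*sqrt(615))*i.
At the order-2 pole 5/3 set g(d) = (d - (5/3))^2*f(d) = 19/(8*(d**2 - 5*d/4 + 10)).
Order-2 pole: residue = g'(a); g'(5/3) = -513/11858, so the residue is -513/11858.
List the singular points by increasing real part (a conjugate pair: the negative imaginary part first).

Radius of convergence at 0: 5/3.
At (5/8) - ((1/8)*sqrt(615))*i: a pole of order 1; residue (513/23716) - ((27987/24308900)*sqrt(615))*i.
At (5/8) + ((1/8)*sqrt(615))*i: a pole of order 1; residue (513/23716) + ((27987/24308900)*sqrt(615))*i.
At 5/3: a pole of order 2; residue -513/11858.


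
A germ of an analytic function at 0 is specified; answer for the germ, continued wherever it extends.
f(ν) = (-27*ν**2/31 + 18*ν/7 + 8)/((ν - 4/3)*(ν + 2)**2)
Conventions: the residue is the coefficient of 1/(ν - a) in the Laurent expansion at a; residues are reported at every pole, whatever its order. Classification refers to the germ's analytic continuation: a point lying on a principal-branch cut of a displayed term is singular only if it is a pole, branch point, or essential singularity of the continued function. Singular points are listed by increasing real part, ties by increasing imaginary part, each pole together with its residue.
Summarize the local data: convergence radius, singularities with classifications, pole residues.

Denominator factor (ν + 2)^2: pole of order 2 at -2, modulus 2.
Denominator factor (ν - 4/3): pole of order 1 at 4/3, modulus 4/3.
The radius of convergence is the smallest modulus among the singular points: 4/3.
At the order-2 pole -2 set g(ν) = (ν - (-2))^2*f(ν) = (-27*ν**2/31 + 18*ν/7 + 8)/(ν - 4/3).
Order-2 pole: residue = g'(a); g'(-2) = -9549/5425, so the residue is -9549/5425.
At the order-1 pole 4/3 set g(ν) = (ν - (4/3))*f(ν) = (-27*ν**2/31 + 18*ν/7 + 8)/(ν + 2)**2.
Simple pole: residue = g(a) at a = 4/3, which is 4824/5425.
List the singular points by increasing real part (a conjugate pair: the negative imaginary part first).

Radius of convergence at 0: 4/3.
At -2: a pole of order 2; residue -9549/5425.
At 4/3: a pole of order 1; residue 4824/5425.


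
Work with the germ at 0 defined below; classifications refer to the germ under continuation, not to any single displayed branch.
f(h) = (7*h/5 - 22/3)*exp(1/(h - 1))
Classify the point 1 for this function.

The point is an essential singularity.

The exponent 1/(h - (1)) has a pole at 1, so exp(1/(h - (1))) takes every nonzero value near it: an essential singularity (not a pole of any order).


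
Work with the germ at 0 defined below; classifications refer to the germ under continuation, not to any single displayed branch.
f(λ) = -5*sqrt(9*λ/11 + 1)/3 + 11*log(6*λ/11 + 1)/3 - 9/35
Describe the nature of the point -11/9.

The point is an algebraic (square-root) branch point.

The term (-5/3)*sqrt(1 - λ/(-11/9)) has argument 1 - -11/9/(-11/9) = 0 at -11/9: a square-root (algebraic, two-sheeted) branch point; the remaining terms are analytic or single-valued there.


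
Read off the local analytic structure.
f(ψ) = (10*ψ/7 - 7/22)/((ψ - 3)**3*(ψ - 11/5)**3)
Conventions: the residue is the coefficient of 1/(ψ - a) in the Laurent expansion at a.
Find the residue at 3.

The residue is 4903125/78848.

At the order-3 pole 3 set g(ψ) = (ψ - (3))^3*f(ψ) = (10*ψ/7 - 7/22)/(ψ - 11/5)**3.
Order-3 pole: residue = g''(a)/2; g''(3) = 4903125/39424, so the residue is 4903125/78848.


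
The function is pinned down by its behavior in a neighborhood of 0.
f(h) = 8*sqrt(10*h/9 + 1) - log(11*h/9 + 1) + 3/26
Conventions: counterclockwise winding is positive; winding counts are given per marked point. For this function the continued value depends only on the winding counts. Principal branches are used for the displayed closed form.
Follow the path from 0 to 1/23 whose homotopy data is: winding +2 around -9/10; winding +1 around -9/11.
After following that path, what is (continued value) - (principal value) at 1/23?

Continued minus principal equals -(2)*pi*i.

The rational part is single-valued and drops out of the difference; each branch term changes only by its own monodromy.
(8)*sqrt(1 - h/(-9/10)): winding +2 is even, the square root returns to the same sheet, contribution 0.
(-1)*log(1 - h/(-9/11)): each positive loop around -9/11 adds 2*pi*i to the log, so winding +1 contributes (-1)*(1)*2*pi*i = -(2)*pi*i.
Summing the contributions at h = 1/23 gives -(2)*pi*i.


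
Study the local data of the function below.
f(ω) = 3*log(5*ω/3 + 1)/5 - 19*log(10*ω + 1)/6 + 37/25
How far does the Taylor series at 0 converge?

Branch term (3/5)*log(1 - ω/(-3/5)): its argument vanishes at ω = -3/5, a logarithmic branch point, modulus 3/5.
Branch term (-19/6)*log(1 - ω/(-1/10)): its argument vanishes at ω = -1/10, a logarithmic branch point, modulus 1/10.
The radius of convergence is the smallest modulus among the singular points: 1/10.

The radius of convergence is 1/10.


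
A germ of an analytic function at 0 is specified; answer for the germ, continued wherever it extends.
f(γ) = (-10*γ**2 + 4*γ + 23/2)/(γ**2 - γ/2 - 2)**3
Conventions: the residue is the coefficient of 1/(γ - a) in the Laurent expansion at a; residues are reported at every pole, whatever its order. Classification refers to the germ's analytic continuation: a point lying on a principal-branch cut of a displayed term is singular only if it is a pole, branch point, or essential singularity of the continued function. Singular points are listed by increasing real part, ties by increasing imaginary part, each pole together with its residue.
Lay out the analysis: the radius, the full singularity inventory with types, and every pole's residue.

Radius of convergence at 0: -1/4 + (1/4)*sqrt(33).
At 1/4 - (1/4)*sqrt(33): a pole of order 3; residue -(400/3993)*sqrt(33).
At 1/4 + (1/4)*sqrt(33): a pole of order 3; residue (400/3993)*sqrt(33).


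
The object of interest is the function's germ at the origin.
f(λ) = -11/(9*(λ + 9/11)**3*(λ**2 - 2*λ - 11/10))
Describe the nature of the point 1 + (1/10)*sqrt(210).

The denominator factor λ**2 - 2*λ - 11/10 vanishes at 1 + (1/10)*sqrt(210) and appears to the power 1; the numerator there equals -11/9, nonzero, and no other factor vanishes.
Hence a pole whose order is the multiplicity, 1.

The point is a pole of order 1.


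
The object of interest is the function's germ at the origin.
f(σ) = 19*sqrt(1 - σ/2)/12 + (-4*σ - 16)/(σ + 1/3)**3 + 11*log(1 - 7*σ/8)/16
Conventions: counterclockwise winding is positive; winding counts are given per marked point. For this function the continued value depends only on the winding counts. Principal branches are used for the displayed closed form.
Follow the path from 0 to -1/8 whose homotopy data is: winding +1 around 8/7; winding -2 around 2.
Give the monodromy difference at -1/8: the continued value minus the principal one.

Continued minus principal equals (11/8)*pi*i.

The rational part is single-valued and drops out of the difference; each branch term changes only by its own monodromy.
(19/12)*sqrt(1 - σ/(2)): winding -2 is even, the square root returns to the same sheet, contribution 0.
(11/16)*log(1 - σ/(8/7)): each positive loop around 8/7 adds 2*pi*i to the log, so winding +1 contributes (11/16)*(1)*2*pi*i = (11/8)*pi*i.
Summing the contributions at σ = -1/8 gives (11/8)*pi*i.


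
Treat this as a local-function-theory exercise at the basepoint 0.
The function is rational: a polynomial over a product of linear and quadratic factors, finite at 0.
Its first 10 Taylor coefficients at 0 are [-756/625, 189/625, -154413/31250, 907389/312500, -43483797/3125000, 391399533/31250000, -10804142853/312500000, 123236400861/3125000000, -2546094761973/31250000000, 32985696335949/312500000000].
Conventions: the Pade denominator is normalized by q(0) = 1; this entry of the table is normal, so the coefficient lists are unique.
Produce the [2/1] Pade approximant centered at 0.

The Pade approximant has numerator coefficients [-756/625, -1042713/2553125, -60809238/12765625]; denominator coefficients [1, 4801/8170].

Taylor coefficients needed (read off): a_0 = -756/625, a_1 = 189/625, a_2 = -154413/31250, a_3 = 907389/312500.
Write the denominator as Q(ξ) = 1 + q1*ξ. Requiring Q*f - P = O(ξ^4) with deg P <= 2 kills the coefficients of ξ^3..ξ^3 in Q*f:
  ξ^3: a_3 + q1*a_2 = 0, i.e. 907389/312500 + (-154413/31250)*q1 = 0.
Solving this linear system: q1 = 4801/8170.
The numerator is Q*f truncated at degree 2: P0 = a_0 = -756/625; P1 = a_1 + q1*a_0 = -1042713/2553125; P2 = a_2 + q1*a_1 = -60809238/12765625.


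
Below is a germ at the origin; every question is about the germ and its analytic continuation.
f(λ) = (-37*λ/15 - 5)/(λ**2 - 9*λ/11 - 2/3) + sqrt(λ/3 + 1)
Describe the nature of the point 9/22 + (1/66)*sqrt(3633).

The denominator factor λ**2 - 9*λ/11 - 2/3 vanishes at 9/22 + (1/66)*sqrt(3633) and appears to the power 1; the numerator there equals -661/110 - (37/990)*sqrt(3633), nonzero, and no other factor vanishes.
The branch terms are analytic at this point.
Hence a pole whose order is the multiplicity, 1.

The point is a pole of order 1.


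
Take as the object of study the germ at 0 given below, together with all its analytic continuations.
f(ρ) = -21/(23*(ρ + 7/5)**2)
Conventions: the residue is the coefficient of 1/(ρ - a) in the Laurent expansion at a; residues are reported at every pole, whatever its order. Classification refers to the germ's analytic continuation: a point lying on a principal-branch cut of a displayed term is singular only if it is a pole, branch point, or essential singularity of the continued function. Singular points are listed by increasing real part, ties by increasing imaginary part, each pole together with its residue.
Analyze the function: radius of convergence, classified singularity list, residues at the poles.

Radius of convergence at 0: 7/5.
At -7/5: a pole of order 2; residue 0.

Denominator factor (ρ + 7/5)^2: pole of order 2 at -7/5, modulus 7/5.
The radius of convergence is the smallest modulus among the singular points: 7/5.
At the order-2 pole -7/5 set g(ρ) = (ρ - (-7/5))^2*f(ρ) = -21/23.
Order-2 pole: residue = g'(a); g'(-7/5) = 0, so the residue is 0.


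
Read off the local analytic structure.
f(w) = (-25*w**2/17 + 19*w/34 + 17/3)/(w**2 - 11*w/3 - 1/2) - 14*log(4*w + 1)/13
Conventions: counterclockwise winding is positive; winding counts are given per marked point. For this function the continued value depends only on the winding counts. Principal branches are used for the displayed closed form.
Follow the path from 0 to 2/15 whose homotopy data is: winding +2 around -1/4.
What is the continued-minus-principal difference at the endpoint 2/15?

Continued minus principal equals -(56/13)*pi*i.

The rational part is single-valued and drops out of the difference; each branch term changes only by its own monodromy.
(-14/13)*log(1 - w/(-1/4)): each positive loop around -1/4 adds 2*pi*i to the log, so winding +2 contributes (-14/13)*(2)*2*pi*i = -(56/13)*pi*i.
Summing the contributions at w = 2/15 gives -(56/13)*pi*i.


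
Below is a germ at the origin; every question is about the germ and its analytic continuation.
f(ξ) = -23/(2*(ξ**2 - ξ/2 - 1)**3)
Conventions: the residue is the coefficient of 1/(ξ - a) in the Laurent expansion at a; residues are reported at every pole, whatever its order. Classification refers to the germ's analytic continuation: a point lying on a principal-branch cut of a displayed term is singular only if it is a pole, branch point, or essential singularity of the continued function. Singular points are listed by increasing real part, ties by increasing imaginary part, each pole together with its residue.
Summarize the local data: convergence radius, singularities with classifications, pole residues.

Denominator factor (ξ**2 - ξ/2 - 1)^3: discriminant 17/4, real irrational roots 1/4 + (1/4)*sqrt(17) and 1/4 - (1/4)*sqrt(17); poles of order 3, moduli 1/4 + (1/4)*sqrt(17) and -1/4 + (1/4)*sqrt(17).
The radius of convergence is the smallest modulus among the singular points: -1/4 + (1/4)*sqrt(17).
The factor ξ**2 - ξ/2 - 1 splits as (ξ - a)(ξ - a') with a = 1/4 - (1/4)*sqrt(17), a' = 1/4 + (1/4)*sqrt(17). At the order-3 pole a set g(ξ) = (ξ - a)^3*f(ξ) = [-23/2] / (ξ - a')^3.
Order-3 pole: residue = g''(a)/2; g''(1/4 - (1/4)*sqrt(17)) = (4416/4913)*sqrt(17), so the residue is (2208/4913)*sqrt(17).
The factor ξ**2 - ξ/2 - 1 splits as (ξ - a)(ξ - a') with a = 1/4 + (1/4)*sqrt(17), a' = 1/4 - (1/4)*sqrt(17). At the order-3 pole a set g(ξ) = (ξ - a)^3*f(ξ) = [-23/2] / (ξ - a')^3.
Order-3 pole: residue = g''(a)/2; g''(1/4 + (1/4)*sqrt(17)) = -(4416/4913)*sqrt(17), so the residue is -(2208/4913)*sqrt(17).
List the singular points by increasing real part (a conjugate pair: the negative imaginary part first).

Radius of convergence at 0: -1/4 + (1/4)*sqrt(17).
At 1/4 - (1/4)*sqrt(17): a pole of order 3; residue (2208/4913)*sqrt(17).
At 1/4 + (1/4)*sqrt(17): a pole of order 3; residue -(2208/4913)*sqrt(17).


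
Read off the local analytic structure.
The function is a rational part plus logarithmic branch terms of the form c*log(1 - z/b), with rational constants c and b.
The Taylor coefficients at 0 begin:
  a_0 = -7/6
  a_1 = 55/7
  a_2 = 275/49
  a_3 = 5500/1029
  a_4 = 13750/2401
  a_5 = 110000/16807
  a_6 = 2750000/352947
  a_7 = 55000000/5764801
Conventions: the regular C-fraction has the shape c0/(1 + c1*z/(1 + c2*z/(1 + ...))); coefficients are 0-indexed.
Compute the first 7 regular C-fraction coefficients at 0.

Taylor coefficients (read off): a_0 = -7/6, a_1 = 55/7, a_2 = 275/49, a_3 = 5500/1029, a_4 = 13750/2401, a_5 = 110000/16807, a_6 = 2750000/352947.
c0 = a_0 = -7/6. Peel one level at a time: if S = 1 + c*z/S' with S'(0) = 1, then c is the z-coefficient of S and S' = c*z/(S - 1).
S_1 = c0/f = 1 + (330/49)*z + (120450/2401)*z^2 + ...; c1 = 330/49.
S_2 = c1*z/(S_1 - 1) = 1 + (-365/49)*z + (-25/147)*z^2 + ...; c2 = -365/49.
S_3 = c2*z/(S_2 - 1) = 1 + (-5/219)*z + (-5300/335727)*z^2 + ...; c3 = -5/219.
S_4 = c3*z/(S_3 - 1) = 1 + (-1060/1533)*z + (-20/147)*z^2 + ...; c4 = -1060/1533.
S_5 = c4*z/(S_4 - 1) = 1 + (-73/371)*z + (-14016/137641)*z^2 + ...; c5 = -73/371.
S_6 = c5*z/(S_5 - 1) = 1 + (-192/371)*z + ...; c6 = -192/371.

The regular C-fraction coefficients are [-7/6, 330/49, -365/49, -5/219, -1060/1533, -73/371, -192/371].


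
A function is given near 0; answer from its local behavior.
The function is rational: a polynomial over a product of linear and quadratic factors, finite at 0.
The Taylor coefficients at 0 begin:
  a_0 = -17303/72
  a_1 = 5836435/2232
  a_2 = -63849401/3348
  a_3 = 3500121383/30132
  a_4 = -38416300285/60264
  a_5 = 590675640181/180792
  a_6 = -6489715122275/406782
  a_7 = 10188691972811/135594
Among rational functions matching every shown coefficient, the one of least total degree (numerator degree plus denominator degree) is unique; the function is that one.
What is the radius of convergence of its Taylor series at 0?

The radius of convergence is 3/11.

No rational of total degree below 4 reproduces all 8 coefficients; solving the [1/3] Pade equations on them gives f(ξ) = (-18*ξ/31 - 39/8)/(ξ + 3/11)**3, whose expansion matches every shown term.
Denominator factor (ξ + 3/11)^3: pole of order 3 at -3/11, modulus 3/11.
The radius of convergence is the smallest modulus among the singular points: 3/11.


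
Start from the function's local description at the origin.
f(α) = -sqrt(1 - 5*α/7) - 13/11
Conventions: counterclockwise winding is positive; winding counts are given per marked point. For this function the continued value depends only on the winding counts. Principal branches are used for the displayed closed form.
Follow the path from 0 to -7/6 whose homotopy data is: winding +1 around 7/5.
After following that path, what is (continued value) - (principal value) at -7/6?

The rational part is single-valued and drops out of the difference; each branch term changes only by its own monodromy.
(-1)*sqrt(1 - α/(7/5)): winding +1 is odd, the square root flips sign, contributing -2*(-1)*sqrt(1 - (-7/6)/(7/5)) = -2*(-1)*sqrt(11/6) = (1/3)*sqrt(66).
Summing the contributions at α = -7/6 gives (1/3)*sqrt(66).

Continued minus principal equals (1/3)*sqrt(66).


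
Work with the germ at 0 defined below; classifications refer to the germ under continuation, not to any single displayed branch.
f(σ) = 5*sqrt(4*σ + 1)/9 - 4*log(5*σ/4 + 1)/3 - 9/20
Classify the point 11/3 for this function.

There is no denominator, hence no pole anywhere.
Branch term sqrt(1 - σ/(-1/4)): argument at 11/3 is 47/3, nonzero, so 11/3 is not its branch point (a point on a principal cut is still regular for the continued germ).
Branch term log(1 - σ/(-4/5)): argument at 11/3 is 67/12, nonzero, so 11/3 is not its branch point (a point on a principal cut is still regular for the continued germ).
So the germ continues analytically to 11/3.

The point is a regular point.


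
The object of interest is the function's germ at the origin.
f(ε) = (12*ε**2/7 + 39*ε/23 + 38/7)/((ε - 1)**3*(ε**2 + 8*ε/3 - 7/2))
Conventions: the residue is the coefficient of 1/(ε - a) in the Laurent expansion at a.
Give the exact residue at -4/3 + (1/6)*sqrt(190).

The residue is -3252810/161 - (1179921/805)*sqrt(190).

The factor ε**2 + 8*ε/3 - 7/2 splits as (ε - a)(ε - a') with a = -4/3 + (1/6)*sqrt(190), a' = -4/3 - (1/6)*sqrt(190). At the order-1 pole a set g(ε) = (ε - a)*f(ε) = [(12*ε**2/7 + 39*ε/23 + 38/7)/(ε - 1)**3] / (ε - a').
Simple pole: residue = g(a) at a = -4/3 + (1/6)*sqrt(190), which is -3252810/161 - (1179921/805)*sqrt(190).


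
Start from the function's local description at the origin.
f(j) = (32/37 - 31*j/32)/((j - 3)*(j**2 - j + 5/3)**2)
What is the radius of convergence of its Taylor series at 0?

Denominator factor (j - 3): pole of order 1 at 3, modulus 3.
Denominator factor (j**2 - j + 5/3)^2: discriminant -17/3, complex-conjugate roots (1/2) + ((1/6)*sqrt(51))*i and (1/2) - ((1/6)*sqrt(51))*i; poles of order 2, moduli (1/3)*sqrt(15) and (1/3)*sqrt(15).
The radius of convergence is the smallest modulus among the singular points: (1/3)*sqrt(15).

The radius of convergence is (1/3)*sqrt(15).


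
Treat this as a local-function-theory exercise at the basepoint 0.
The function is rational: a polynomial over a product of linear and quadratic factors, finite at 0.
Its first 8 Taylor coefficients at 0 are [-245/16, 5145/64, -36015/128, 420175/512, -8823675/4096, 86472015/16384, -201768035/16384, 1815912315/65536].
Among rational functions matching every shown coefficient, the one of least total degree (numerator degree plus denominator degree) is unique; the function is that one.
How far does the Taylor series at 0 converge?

The radius of convergence is 4/7.

No rational of total degree below 3 reproduces all 8 coefficients; solving the [0/3] Pade equations on them gives f(h) = -20/(7*(h + 4/7)**3), whose expansion matches every shown term.
Denominator factor (h + 4/7)^3: pole of order 3 at -4/7, modulus 4/7.
The radius of convergence is the smallest modulus among the singular points: 4/7.


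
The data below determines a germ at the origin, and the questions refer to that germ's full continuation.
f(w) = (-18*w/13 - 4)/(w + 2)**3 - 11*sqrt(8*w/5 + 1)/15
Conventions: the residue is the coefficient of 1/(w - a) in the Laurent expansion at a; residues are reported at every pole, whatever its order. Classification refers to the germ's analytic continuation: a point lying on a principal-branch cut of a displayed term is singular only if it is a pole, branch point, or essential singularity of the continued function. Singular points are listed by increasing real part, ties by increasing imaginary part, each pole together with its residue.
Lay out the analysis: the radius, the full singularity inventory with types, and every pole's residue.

Radius of convergence at 0: 5/8.
At -2: a pole of order 3; residue 0.
At -5/8: an algebraic (square-root) branch point.

Denominator factor (w + 2)^3: pole of order 3 at -2, modulus 2.
Branch term (-11/15)*sqrt(1 - w/(-5/8)): its argument vanishes at w = -5/8, a square-root branch point, modulus 5/8.
The radius of convergence is the smallest modulus among the singular points: 5/8.
The branch term is analytic at -2 and contributes nothing to the residue; only the rational part matters.
At the order-3 pole -2 set g(w) = (w - (-2))^3*(rational part) = -18*w/13 - 4.
Order-3 pole: residue = g''(a)/2; g''(-2) = 0, so the residue is 0.
List the singular points by increasing real part (a conjugate pair: the negative imaginary part first).


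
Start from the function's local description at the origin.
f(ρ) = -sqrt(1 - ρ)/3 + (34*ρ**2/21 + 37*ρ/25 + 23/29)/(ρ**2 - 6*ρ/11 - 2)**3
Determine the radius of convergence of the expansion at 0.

Denominator factor (ρ**2 - 6*ρ/11 - 2)^3: discriminant 1004/121, real irrational roots 3/11 + (1/11)*sqrt(251) and 3/11 - (1/11)*sqrt(251); poles of order 3, moduli 3/11 + (1/11)*sqrt(251) and -3/11 + (1/11)*sqrt(251).
Branch term (-1/3)*sqrt(1 - ρ/(1)): its argument vanishes at ρ = 1, a square-root branch point, modulus 1.
The radius of convergence is the smallest modulus among the singular points: 1.

The radius of convergence is 1.


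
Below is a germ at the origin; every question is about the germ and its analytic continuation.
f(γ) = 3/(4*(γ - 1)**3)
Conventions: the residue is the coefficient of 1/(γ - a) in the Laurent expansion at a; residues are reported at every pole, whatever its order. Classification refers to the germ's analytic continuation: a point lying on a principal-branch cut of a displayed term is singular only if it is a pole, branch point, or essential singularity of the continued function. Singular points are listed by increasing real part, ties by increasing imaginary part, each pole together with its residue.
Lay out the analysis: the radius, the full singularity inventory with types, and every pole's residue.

Radius of convergence at 0: 1.
At 1: a pole of order 3; residue 0.

Denominator factor (γ - 1)^3: pole of order 3 at 1, modulus 1.
The radius of convergence is the smallest modulus among the singular points: 1.
At the order-3 pole 1 set g(γ) = (γ - (1))^3*f(γ) = 3/4.
Order-3 pole: residue = g''(a)/2; g''(1) = 0, so the residue is 0.


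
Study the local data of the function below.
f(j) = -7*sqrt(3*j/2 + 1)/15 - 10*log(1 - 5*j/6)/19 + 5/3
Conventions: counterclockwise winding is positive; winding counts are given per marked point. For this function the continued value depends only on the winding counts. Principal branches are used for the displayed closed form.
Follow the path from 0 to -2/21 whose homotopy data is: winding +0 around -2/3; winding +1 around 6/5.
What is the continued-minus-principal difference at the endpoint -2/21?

The rational part is single-valued and drops out of the difference; each branch term changes only by its own monodromy.
(-10/19)*log(1 - j/(6/5)): each positive loop around 6/5 adds 2*pi*i to the log, so winding +1 contributes (-10/19)*(1)*2*pi*i = -(20/19)*pi*i.
(-7/15)*sqrt(1 - j/(-2/3)): winding +0 is even, the square root returns to the same sheet, contribution 0.
Summing the contributions at j = -2/21 gives -(20/19)*pi*i.

Continued minus principal equals -(20/19)*pi*i.


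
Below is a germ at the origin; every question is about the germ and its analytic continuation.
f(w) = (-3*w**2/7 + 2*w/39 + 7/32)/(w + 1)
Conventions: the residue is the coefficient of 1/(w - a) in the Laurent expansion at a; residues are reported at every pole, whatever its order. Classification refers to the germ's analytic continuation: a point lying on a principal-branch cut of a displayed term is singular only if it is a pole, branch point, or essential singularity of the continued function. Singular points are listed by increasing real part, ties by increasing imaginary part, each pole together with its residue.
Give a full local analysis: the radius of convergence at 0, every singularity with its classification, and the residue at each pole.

Radius of convergence at 0: 1.
At -1: a pole of order 1; residue -2281/8736.

Denominator factor (w + 1): pole of order 1 at -1, modulus 1.
The radius of convergence is the smallest modulus among the singular points: 1.
At the order-1 pole -1 set g(w) = (w - (-1))*f(w) = -3*w**2/7 + 2*w/39 + 7/32.
Simple pole: residue = g(a) at a = -1, which is -2281/8736.


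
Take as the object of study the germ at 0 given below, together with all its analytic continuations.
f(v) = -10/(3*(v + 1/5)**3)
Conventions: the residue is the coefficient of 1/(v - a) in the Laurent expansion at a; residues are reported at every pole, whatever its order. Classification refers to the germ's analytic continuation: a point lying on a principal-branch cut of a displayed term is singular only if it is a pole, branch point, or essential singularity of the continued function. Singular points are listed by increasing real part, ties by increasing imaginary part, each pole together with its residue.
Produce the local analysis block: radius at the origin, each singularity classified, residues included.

Denominator factor (v + 1/5)^3: pole of order 3 at -1/5, modulus 1/5.
The radius of convergence is the smallest modulus among the singular points: 1/5.
At the order-3 pole -1/5 set g(v) = (v - (-1/5))^3*f(v) = -10/3.
Order-3 pole: residue = g''(a)/2; g''(-1/5) = 0, so the residue is 0.

Radius of convergence at 0: 1/5.
At -1/5: a pole of order 3; residue 0.


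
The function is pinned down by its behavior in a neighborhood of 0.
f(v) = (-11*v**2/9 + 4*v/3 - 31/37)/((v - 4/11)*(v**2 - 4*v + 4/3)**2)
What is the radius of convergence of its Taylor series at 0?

Denominator factor (v - 4/11): pole of order 1 at 4/11, modulus 4/11.
Denominator factor (v**2 - 4*v + 4/3)^2: discriminant 32/3, real irrational roots 2 + (2/3)*sqrt(6) and 2 - (2/3)*sqrt(6); poles of order 2, moduli 2 + (2/3)*sqrt(6) and 2 - (2/3)*sqrt(6).
The radius of convergence is the smallest modulus among the singular points: 4/11.

The radius of convergence is 4/11.


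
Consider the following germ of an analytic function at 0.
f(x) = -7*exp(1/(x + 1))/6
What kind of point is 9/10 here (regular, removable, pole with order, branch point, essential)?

The point is a regular point.

There is no denominator, hence no pole anywhere.
The essential point of exp(1/(x - (-1))) is -1, not 9/10.
So the germ continues analytically to 9/10.


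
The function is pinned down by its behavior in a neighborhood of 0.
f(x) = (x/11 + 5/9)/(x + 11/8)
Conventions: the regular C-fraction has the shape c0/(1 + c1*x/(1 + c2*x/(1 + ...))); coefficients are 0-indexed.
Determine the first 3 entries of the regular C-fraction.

Taylor coefficients (expand at 0): a_0 = 40/99, a_1 = -248/1089, a_2 = 1984/11979.
c0 = a_0 = 40/99. Peel one level at a time: if S = 1 + c*x/S' with S'(0) = 1, then c is the x-coefficient of S and S' = c*x/(S - 1).
S_1 = c0/f = 1 + (31/55)*x + (-279/3025)*x^2 + ...; c1 = 31/55.
S_2 = c1*x/(S_1 - 1) = 1 + (9/55)*x + ...; c2 = 9/55.

The regular C-fraction coefficients are [40/99, 31/55, 9/55].


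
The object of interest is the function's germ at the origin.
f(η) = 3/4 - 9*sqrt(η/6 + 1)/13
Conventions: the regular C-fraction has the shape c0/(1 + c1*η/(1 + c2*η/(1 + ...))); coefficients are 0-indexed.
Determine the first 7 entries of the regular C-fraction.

Taylor coefficients (expand at 0): a_0 = 3/52, a_1 = -3/52, a_2 = 1/416, a_3 = -1/4992, a_4 = 5/239616, a_5 = -7/2875392, a_6 = 7/23003136.
c0 = a_0 = 3/52. Peel one level at a time: if S = 1 + c*η/S' with S'(0) = 1, then c is the η-coefficient of S and S' = c*η/(S - 1).
S_1 = c0/f = 1 + (1)*η + (23/24)*η^2 + ...; c1 = 1.
S_2 = c1*η/(S_1 - 1) = 1 + (-23/24)*η + (-1/576)*η^2 + ...; c2 = -23/24.
S_3 = c2*η/(S_2 - 1) = 1 + (-1/552)*η + (47/304704)*η^2 + ...; c3 = -1/552.
S_4 = c3*η/(S_3 - 1) = 1 + (47/552)*η + (-1/576)*η^2 + ...; c4 = 47/552.
S_5 = c4*η/(S_4 - 1) = 1 + (23/1128)*η + (-1633/1272384)*η^2 + ...; c5 = 23/1128.
S_6 = c5*η/(S_5 - 1) = 1 + (71/1128)*η + ...; c6 = 71/1128.

The regular C-fraction coefficients are [3/52, 1, -23/24, -1/552, 47/552, 23/1128, 71/1128].


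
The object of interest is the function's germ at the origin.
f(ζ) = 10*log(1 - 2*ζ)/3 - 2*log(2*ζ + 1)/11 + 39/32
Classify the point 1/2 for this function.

The term (10/3)*log(1 - ζ/(1/2)) has argument 1 - 1/2/(1/2) = 0 at 1/2: a logarithmic (infinitely-sheeted) branch point; the remaining terms are analytic or single-valued there.

The point is a logarithmic branch point.


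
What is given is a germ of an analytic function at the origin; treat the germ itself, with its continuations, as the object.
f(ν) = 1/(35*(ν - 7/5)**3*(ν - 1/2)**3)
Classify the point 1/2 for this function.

The denominator factor ν - 1/2 vanishes at 1/2 and appears to the power 3; the numerator there equals 1/35, nonzero, and no other factor vanishes.
Hence a pole whose order is the multiplicity, 3.

The point is a pole of order 3.


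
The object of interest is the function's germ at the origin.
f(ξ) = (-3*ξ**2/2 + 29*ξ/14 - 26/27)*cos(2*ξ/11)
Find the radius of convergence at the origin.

The factor cos(2*ξ/11) is entire and contributes no finite singular point.
The polynomial part has no poles.
No finite singular points: the Taylor series at 0 converges everywhere.

The radius of convergence is infinite.


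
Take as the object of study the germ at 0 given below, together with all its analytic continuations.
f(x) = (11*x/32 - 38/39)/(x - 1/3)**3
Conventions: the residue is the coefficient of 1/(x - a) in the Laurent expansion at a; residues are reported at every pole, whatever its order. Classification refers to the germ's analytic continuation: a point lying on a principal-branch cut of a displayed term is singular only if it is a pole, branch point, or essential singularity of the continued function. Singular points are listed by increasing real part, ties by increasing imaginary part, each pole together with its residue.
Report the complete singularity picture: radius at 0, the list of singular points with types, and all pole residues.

Denominator factor (x - 1/3)^3: pole of order 3 at 1/3, modulus 1/3.
The radius of convergence is the smallest modulus among the singular points: 1/3.
At the order-3 pole 1/3 set g(x) = (x - (1/3))^3*f(x) = 11*x/32 - 38/39.
Order-3 pole: residue = g''(a)/2; g''(1/3) = 0, so the residue is 0.

Radius of convergence at 0: 1/3.
At 1/3: a pole of order 3; residue 0.


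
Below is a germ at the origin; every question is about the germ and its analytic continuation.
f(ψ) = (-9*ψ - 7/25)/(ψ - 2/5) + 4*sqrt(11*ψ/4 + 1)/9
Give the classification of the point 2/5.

The point is a pole of order 1.

The denominator factor ψ - 2/5 vanishes at 2/5 and appears to the power 1; the numerator there equals -97/25, nonzero, and no other factor vanishes.
The branch terms are analytic at this point.
Hence a pole whose order is the multiplicity, 1.


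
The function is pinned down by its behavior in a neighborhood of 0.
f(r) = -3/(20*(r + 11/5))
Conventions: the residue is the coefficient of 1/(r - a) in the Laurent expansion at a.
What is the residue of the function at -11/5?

At the order-1 pole -11/5 set g(r) = (r - (-11/5))*f(r) = -3/20.
Simple pole: residue = g(a) at a = -11/5, which is -3/20.

The residue is -3/20.


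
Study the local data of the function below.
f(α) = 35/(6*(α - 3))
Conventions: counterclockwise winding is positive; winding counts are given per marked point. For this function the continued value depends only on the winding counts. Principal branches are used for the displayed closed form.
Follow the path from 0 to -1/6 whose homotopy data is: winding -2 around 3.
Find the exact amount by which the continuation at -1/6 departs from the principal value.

The function is rational, hence single-valued: continuing it around any pole returns the same value, so the difference is 0.

Continued minus principal equals 0.


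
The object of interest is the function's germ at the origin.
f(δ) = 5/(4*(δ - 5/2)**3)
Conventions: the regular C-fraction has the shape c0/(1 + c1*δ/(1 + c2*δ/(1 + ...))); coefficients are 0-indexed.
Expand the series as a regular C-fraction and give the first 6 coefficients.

Taylor coefficients (expand at 0): a_0 = -2/25, a_1 = -12/125, a_2 = -48/625, a_3 = -32/625, a_4 = -96/3125, a_5 = -1344/78125.
c0 = a_0 = -2/25. Peel one level at a time: if S = 1 + c*δ/S' with S'(0) = 1, then c is the δ-coefficient of S and S' = c*δ/(S - 1).
S_1 = c0/f = 1 + (-6/5)*δ + (12/25)*δ^2 + ...; c1 = -6/5.
S_2 = c1*δ/(S_1 - 1) = 1 + (2/5)*δ + (8/75)*δ^2 + ...; c2 = 2/5.
S_3 = c2*δ/(S_2 - 1) = 1 + (-4/15)*δ + (4/225)*δ^2 + ...; c3 = -4/15.
S_4 = c3*δ/(S_3 - 1) = 1 + (1/15)*δ + (1/75)*δ^2 + ...; c4 = 1/15.
S_5 = c4*δ/(S_4 - 1) = 1 + (-1/5)*δ + ...; c5 = -1/5.

The regular C-fraction coefficients are [-2/25, -6/5, 2/5, -4/15, 1/15, -1/5].


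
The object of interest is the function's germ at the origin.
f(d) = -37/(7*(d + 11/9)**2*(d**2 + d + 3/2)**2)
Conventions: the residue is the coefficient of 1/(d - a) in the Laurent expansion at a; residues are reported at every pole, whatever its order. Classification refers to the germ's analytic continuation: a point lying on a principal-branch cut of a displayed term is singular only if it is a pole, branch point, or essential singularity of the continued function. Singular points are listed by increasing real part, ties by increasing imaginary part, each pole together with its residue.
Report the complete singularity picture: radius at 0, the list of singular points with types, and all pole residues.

Radius of convergence at 0: 11/9.
At -11/9: a pole of order 2; residue -454441104/165479321.
At (-1/2) - ((1/2)*sqrt(5))*i: a pole of order 2; residue (227220552/165479321) + ((158373468/4136983025)*sqrt(5))*i.
At (-1/2) + ((1/2)*sqrt(5))*i: a pole of order 2; residue (227220552/165479321) - ((158373468/4136983025)*sqrt(5))*i.


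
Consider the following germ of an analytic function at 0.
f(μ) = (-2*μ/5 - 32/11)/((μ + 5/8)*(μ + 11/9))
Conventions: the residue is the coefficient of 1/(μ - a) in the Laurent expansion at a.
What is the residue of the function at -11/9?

At the order-1 pole -11/9 set g(μ) = (μ - (-11/9))*f(μ) = (-2*μ/5 - 32/11)/(μ + 5/8).
Simple pole: residue = g(a) at a = -11/9, which is 9584/2365.

The residue is 9584/2365.


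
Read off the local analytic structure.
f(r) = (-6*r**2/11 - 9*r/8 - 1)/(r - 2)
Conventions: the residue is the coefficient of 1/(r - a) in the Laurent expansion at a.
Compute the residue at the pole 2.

At the order-1 pole 2 set g(r) = (r - (2))*f(r) = -6*r**2/11 - 9*r/8 - 1.
Simple pole: residue = g(a) at a = 2, which is -239/44.

The residue is -239/44.


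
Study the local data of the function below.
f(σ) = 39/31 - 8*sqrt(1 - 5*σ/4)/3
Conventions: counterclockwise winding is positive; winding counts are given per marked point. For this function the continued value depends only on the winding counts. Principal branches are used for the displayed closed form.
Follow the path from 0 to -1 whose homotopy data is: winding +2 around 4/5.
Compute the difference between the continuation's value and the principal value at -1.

The rational part is single-valued and drops out of the difference; each branch term changes only by its own monodromy.
(-8/3)*sqrt(1 - σ/(4/5)): winding +2 is even, the square root returns to the same sheet, contribution 0.
Summing the contributions at σ = -1 gives 0.

Continued minus principal equals 0.


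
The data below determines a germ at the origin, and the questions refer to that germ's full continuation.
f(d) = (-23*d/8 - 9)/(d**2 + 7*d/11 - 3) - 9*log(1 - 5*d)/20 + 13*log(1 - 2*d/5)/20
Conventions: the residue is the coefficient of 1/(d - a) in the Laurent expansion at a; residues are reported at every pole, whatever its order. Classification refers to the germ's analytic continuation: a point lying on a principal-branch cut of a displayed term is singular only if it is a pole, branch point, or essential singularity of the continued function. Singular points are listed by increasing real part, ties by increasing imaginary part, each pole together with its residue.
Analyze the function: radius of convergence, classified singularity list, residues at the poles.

Denominator factor (d**2 + 7*d/11 - 3): discriminant 1501/121, real irrational roots -7/22 + (1/22)*sqrt(1501) and -7/22 - (1/22)*sqrt(1501); poles of order 1, moduli -7/22 + (1/22)*sqrt(1501) and 7/22 + (1/22)*sqrt(1501).
Branch term (-9/20)*log(1 - d/(1/5)): its argument vanishes at d = 1/5, a logarithmic branch point, modulus 1/5.
Branch term (13/20)*log(1 - d/(5/2)): its argument vanishes at d = 5/2, a logarithmic branch point, modulus 5/2.
The radius of convergence is the smallest modulus among the singular points: 1/5.
The branch terms are analytic at -7/22 - (1/22)*sqrt(1501) and contribute nothing to the residue; only the rational part matters.
The factor d**2 + 7*d/11 - 3 splits as (d - a)(d - a') with a = -7/22 - (1/22)*sqrt(1501), a' = -7/22 + (1/22)*sqrt(1501). At the order-1 pole a set g(d) = (d - a)*(rational part) = [-23*d/8 - 9] / (d - a').
Simple pole: residue = g(a) at a = -7/22 - (1/22)*sqrt(1501), which is -23/16 + (1423/24016)*sqrt(1501).
The branch terms are analytic at -7/22 + (1/22)*sqrt(1501) and contribute nothing to the residue; only the rational part matters.
The factor d**2 + 7*d/11 - 3 splits as (d - a)(d - a') with a = -7/22 + (1/22)*sqrt(1501), a' = -7/22 - (1/22)*sqrt(1501). At the order-1 pole a set g(d) = (d - a)*(rational part) = [-23*d/8 - 9] / (d - a').
Simple pole: residue = g(a) at a = -7/22 + (1/22)*sqrt(1501), which is -23/16 - (1423/24016)*sqrt(1501).
List the singular points by increasing real part (a conjugate pair: the negative imaginary part first).

Radius of convergence at 0: 1/5.
At -7/22 - (1/22)*sqrt(1501): a pole of order 1; residue -23/16 + (1423/24016)*sqrt(1501).
At 1/5: a logarithmic branch point.
At -7/22 + (1/22)*sqrt(1501): a pole of order 1; residue -23/16 - (1423/24016)*sqrt(1501).
At 5/2: a logarithmic branch point.
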